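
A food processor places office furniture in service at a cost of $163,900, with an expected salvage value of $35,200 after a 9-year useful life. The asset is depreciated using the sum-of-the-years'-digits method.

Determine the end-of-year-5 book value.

Depreciable base = $163,900 − $35,200 = $128,700.
Sum of the years' digits = 9+8+7+6+5+4+3+2+1 = 45.
Year 1: $128,700 × 9/45 = $25,740. Book value $138,160.
Year 2: $128,700 × 8/45 = $22,880. Book value $115,280.
Year 3: $128,700 × 7/45 = $20,020. Book value $95,260.
Year 4: $128,700 × 6/45 = $17,160. Book value $78,100.
Year 5: $128,700 × 5/45 = $14,300. Book value $63,800.

$63,800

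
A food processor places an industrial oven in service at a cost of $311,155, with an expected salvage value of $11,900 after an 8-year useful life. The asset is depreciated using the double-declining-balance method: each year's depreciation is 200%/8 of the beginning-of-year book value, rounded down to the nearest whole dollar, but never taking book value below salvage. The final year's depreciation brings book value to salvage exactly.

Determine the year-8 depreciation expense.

Depreciable base = $311,155 − $11,900 = $299,255.
Year 1: ⌊$311,155 × 200%/8⌋ = $77,788. Book value $233,367.
Year 2: ⌊$233,367 × 200%/8⌋ = $58,341. Book value $175,026.
Year 3: ⌊$175,026 × 200%/8⌋ = $43,756. Book value $131,270.
Year 4: ⌊$131,270 × 200%/8⌋ = $32,817. Book value $98,453.
Year 5: ⌊$98,453 × 200%/8⌋ = $24,613. Book value $73,840.
Year 6: ⌊$73,840 × 200%/8⌋ = $18,460. Book value $55,380.
Year 7: ⌊$55,380 × 200%/8⌋ = $13,845. Book value $41,535.
Year 8 (final): $41,535 − $11,900 = $29,635. Book value $11,900.

$29,635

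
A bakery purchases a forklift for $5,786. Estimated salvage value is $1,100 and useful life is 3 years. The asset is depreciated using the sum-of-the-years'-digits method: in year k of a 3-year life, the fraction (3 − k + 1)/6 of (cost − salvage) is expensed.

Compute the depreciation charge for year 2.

Depreciable base = $5,786 − $1,100 = $4,686.
Sum of the years' digits = 3+2+1 = 6.
Year 1: $4,686 × 3/6 = $2,343. Book value $3,443.
Year 2: $4,686 × 2/6 = $1,562. Book value $1,881.

$1,562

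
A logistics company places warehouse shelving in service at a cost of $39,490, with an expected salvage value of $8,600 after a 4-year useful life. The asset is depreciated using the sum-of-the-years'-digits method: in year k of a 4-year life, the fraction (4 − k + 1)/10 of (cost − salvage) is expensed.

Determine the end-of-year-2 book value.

Depreciable base = $39,490 − $8,600 = $30,890.
Sum of the years' digits = 4+3+2+1 = 10.
Year 1: $30,890 × 4/10 = $12,356. Book value $27,134.
Year 2: $30,890 × 3/10 = $9,267. Book value $17,867.

$17,867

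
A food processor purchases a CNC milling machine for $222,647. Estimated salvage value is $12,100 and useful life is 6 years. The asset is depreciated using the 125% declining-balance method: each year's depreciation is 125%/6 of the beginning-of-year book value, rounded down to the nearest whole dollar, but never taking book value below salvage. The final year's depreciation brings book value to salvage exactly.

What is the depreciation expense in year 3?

Depreciable base = $222,647 − $12,100 = $210,547.
Year 1: ⌊$222,647 × 125%/6⌋ = $46,384. Book value $176,263.
Year 2: ⌊$176,263 × 125%/6⌋ = $36,721. Book value $139,542.
Year 3: ⌊$139,542 × 125%/6⌋ = $29,071. Book value $110,471.

$29,071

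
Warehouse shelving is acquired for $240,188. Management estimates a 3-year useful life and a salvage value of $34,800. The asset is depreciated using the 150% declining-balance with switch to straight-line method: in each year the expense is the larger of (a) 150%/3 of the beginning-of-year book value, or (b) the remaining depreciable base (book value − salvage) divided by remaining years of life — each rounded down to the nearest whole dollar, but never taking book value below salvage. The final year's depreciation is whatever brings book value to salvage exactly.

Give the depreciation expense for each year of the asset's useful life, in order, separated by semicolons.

Depreciable base = $240,188 − $34,800 = $205,388.
Year 1: DB = ⌊$240,188 × 150%/3⌋ = $120,094; SL = ⌊$205,388/3⌋ = $68,462 → take DB $120,094. Book value $120,094.
Year 2: DB = ⌊$120,094 × 150%/3⌋ = $60,047; SL = ⌊$85,294/2⌋ = $42,647 → take DB $60,047. Book value $60,047.
Year 3 (final): $60,047 − $34,800 = $25,247. Book value $34,800.

$120,094; $60,047; $25,247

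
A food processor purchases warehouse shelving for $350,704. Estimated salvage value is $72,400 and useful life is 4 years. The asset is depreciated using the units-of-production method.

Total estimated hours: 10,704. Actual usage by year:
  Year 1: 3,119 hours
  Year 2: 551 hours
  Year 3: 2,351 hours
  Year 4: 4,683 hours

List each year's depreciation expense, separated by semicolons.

$81,094; $14,326; $61,126; $121,758

Depreciable base = $350,704 − $72,400 = $278,304.
Rate = $278,304 / 10,704 hours = $26 per hour.
Year 1: 3,119 × $26 = $81,094. Book value $269,610.
Year 2: 551 × $26 = $14,326. Book value $255,284.
Year 3: 2,351 × $26 = $61,126. Book value $194,158.
Year 4: 4,683 × $26 = $121,758. Book value $72,400.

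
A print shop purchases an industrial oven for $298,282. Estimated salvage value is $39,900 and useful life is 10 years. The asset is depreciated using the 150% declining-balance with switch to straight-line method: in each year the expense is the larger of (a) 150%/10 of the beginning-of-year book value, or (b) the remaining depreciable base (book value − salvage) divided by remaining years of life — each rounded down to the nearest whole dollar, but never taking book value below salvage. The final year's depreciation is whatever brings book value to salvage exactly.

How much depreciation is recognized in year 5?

Depreciable base = $298,282 − $39,900 = $258,382.
Year 1: DB = ⌊$298,282 × 150%/10⌋ = $44,742; SL = ⌊$258,382/10⌋ = $25,838 → take DB $44,742. Book value $253,540.
Year 2: DB = ⌊$253,540 × 150%/10⌋ = $38,031; SL = ⌊$213,640/9⌋ = $23,737 → take DB $38,031. Book value $215,509.
Year 3: DB = ⌊$215,509 × 150%/10⌋ = $32,326; SL = ⌊$175,609/8⌋ = $21,951 → take DB $32,326. Book value $183,183.
Year 4: DB = ⌊$183,183 × 150%/10⌋ = $27,477; SL = ⌊$143,283/7⌋ = $20,469 → take DB $27,477. Book value $155,706.
Year 5: DB = ⌊$155,706 × 150%/10⌋ = $23,355; SL = ⌊$115,806/6⌋ = $19,301 → take DB $23,355. Book value $132,351.

$23,355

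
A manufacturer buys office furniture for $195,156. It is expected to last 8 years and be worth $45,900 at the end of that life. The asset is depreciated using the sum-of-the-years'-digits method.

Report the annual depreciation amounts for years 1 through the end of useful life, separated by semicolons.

$33,168; $29,022; $24,876; $20,730; $16,584; $12,438; $8,292; $4,146

Depreciable base = $195,156 − $45,900 = $149,256.
Sum of the years' digits = 8+7+6+5+4+3+2+1 = 36.
Year 1: $149,256 × 8/36 = $33,168. Book value $161,988.
Year 2: $149,256 × 7/36 = $29,022. Book value $132,966.
Year 3: $149,256 × 6/36 = $24,876. Book value $108,090.
Year 4: $149,256 × 5/36 = $20,730. Book value $87,360.
Year 5: $149,256 × 4/36 = $16,584. Book value $70,776.
Year 6: $149,256 × 3/36 = $12,438. Book value $58,338.
Year 7: $149,256 × 2/36 = $8,292. Book value $50,046.
Year 8: $149,256 × 1/36 = $4,146. Book value $45,900.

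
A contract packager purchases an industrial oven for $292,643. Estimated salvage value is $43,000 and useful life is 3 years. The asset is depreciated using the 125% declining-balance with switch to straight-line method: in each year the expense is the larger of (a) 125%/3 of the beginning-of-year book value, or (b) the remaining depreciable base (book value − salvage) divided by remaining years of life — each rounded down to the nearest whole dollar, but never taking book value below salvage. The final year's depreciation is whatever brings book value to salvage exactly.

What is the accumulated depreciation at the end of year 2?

Depreciable base = $292,643 − $43,000 = $249,643.
Year 1: DB = ⌊$292,643 × 125%/3⌋ = $121,934; SL = ⌊$249,643/3⌋ = $83,214 → take DB $121,934. Book value $170,709.
Year 2: DB = ⌊$170,709 × 125%/3⌋ = $71,128; SL = ⌊$127,709/2⌋ = $63,854 → take DB $71,128. Book value $99,581.
Accumulated through year 2 = $292,643 − $99,581 = $193,062.

$193,062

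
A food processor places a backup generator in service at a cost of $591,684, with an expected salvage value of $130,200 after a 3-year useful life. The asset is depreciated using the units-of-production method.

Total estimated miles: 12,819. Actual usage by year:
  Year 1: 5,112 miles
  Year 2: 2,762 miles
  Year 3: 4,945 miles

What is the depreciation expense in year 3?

$178,020

Depreciable base = $591,684 − $130,200 = $461,484.
Rate = $461,484 / 12,819 miles = $36 per mile.
Year 1: 5,112 × $36 = $184,032. Book value $407,652.
Year 2: 2,762 × $36 = $99,432. Book value $308,220.
Year 3: 4,945 × $36 = $178,020. Book value $130,200.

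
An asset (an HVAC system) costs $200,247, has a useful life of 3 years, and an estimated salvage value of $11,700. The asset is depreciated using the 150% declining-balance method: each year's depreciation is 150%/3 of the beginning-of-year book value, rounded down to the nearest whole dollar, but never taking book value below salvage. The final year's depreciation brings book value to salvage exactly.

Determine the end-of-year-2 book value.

Depreciable base = $200,247 − $11,700 = $188,547.
Year 1: ⌊$200,247 × 150%/3⌋ = $100,123. Book value $100,124.
Year 2: ⌊$100,124 × 150%/3⌋ = $50,062. Book value $50,062.

$50,062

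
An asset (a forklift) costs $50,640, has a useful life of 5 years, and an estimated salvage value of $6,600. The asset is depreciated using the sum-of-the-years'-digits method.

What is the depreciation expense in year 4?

$5,872

Depreciable base = $50,640 − $6,600 = $44,040.
Sum of the years' digits = 5+4+3+2+1 = 15.
Year 1: $44,040 × 5/15 = $14,680. Book value $35,960.
Year 2: $44,040 × 4/15 = $11,744. Book value $24,216.
Year 3: $44,040 × 3/15 = $8,808. Book value $15,408.
Year 4: $44,040 × 2/15 = $5,872. Book value $9,536.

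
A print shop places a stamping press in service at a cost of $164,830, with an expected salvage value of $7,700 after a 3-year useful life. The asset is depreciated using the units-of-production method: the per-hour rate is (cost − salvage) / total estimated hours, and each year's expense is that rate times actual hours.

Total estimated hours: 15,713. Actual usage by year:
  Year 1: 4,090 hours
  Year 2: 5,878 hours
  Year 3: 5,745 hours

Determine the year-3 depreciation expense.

Depreciable base = $164,830 − $7,700 = $157,130.
Rate = $157,130 / 15,713 hours = $10 per hour.
Year 1: 4,090 × $10 = $40,900. Book value $123,930.
Year 2: 5,878 × $10 = $58,780. Book value $65,150.
Year 3: 5,745 × $10 = $57,450. Book value $7,700.

$57,450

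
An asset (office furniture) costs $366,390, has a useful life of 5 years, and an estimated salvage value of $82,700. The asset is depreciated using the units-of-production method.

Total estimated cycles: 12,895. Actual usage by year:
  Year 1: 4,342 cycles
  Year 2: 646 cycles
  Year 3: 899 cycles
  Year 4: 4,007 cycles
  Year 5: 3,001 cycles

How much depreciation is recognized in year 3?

Depreciable base = $366,390 − $82,700 = $283,690.
Rate = $283,690 / 12,895 cycles = $22 per cycle.
Year 1: 4,342 × $22 = $95,524. Book value $270,866.
Year 2: 646 × $22 = $14,212. Book value $256,654.
Year 3: 899 × $22 = $19,778. Book value $236,876.

$19,778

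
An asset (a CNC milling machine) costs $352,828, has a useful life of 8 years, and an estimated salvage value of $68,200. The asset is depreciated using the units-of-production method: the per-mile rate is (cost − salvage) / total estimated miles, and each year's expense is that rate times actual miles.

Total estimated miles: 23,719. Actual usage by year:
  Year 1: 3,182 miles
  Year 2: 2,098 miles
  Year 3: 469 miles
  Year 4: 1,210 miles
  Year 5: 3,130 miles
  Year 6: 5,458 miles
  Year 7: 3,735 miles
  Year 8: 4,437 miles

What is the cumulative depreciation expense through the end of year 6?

$186,564

Depreciable base = $352,828 − $68,200 = $284,628.
Rate = $284,628 / 23,719 miles = $12 per mile.
Year 1: 3,182 × $12 = $38,184. Book value $314,644.
Year 2: 2,098 × $12 = $25,176. Book value $289,468.
Year 3: 469 × $12 = $5,628. Book value $283,840.
Year 4: 1,210 × $12 = $14,520. Book value $269,320.
Year 5: 3,130 × $12 = $37,560. Book value $231,760.
Year 6: 5,458 × $12 = $65,496. Book value $166,264.
Accumulated through year 6 = $352,828 − $166,264 = $186,564.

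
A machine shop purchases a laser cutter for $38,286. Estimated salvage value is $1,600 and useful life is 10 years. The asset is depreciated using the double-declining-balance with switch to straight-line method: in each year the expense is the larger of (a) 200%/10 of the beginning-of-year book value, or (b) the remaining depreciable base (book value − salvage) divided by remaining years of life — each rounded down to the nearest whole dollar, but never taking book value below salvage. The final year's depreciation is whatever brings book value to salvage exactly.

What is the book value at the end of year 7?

$7,930

Depreciable base = $38,286 − $1,600 = $36,686.
Year 1: DB = ⌊$38,286 × 200%/10⌋ = $7,657; SL = ⌊$36,686/10⌋ = $3,668 → take DB $7,657. Book value $30,629.
Year 2: DB = ⌊$30,629 × 200%/10⌋ = $6,125; SL = ⌊$29,029/9⌋ = $3,225 → take DB $6,125. Book value $24,504.
Year 3: DB = ⌊$24,504 × 200%/10⌋ = $4,900; SL = ⌊$22,904/8⌋ = $2,863 → take DB $4,900. Book value $19,604.
Year 4: DB = ⌊$19,604 × 200%/10⌋ = $3,920; SL = ⌊$18,004/7⌋ = $2,572 → take DB $3,920. Book value $15,684.
Year 5: DB = ⌊$15,684 × 200%/10⌋ = $3,136; SL = ⌊$14,084/6⌋ = $2,347 → take DB $3,136. Book value $12,548.
Year 6: DB = ⌊$12,548 × 200%/10⌋ = $2,509; SL = ⌊$10,948/5⌋ = $2,189 → take DB $2,509. Book value $10,039.
Year 7: DB = ⌊$10,039 × 200%/10⌋ = $2,007; SL = ⌊$8,439/4⌋ = $2,109 → take SL $2,109. Book value $7,930.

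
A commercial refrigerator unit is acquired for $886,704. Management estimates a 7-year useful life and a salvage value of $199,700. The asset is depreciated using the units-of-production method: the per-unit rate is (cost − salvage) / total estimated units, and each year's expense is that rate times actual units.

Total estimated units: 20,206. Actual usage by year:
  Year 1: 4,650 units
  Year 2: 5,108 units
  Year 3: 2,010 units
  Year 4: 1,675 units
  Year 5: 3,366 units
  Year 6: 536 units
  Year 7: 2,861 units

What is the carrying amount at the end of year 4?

$429,642

Depreciable base = $886,704 − $199,700 = $687,004.
Rate = $687,004 / 20,206 units = $34 per unit.
Year 1: 4,650 × $34 = $158,100. Book value $728,604.
Year 2: 5,108 × $34 = $173,672. Book value $554,932.
Year 3: 2,010 × $34 = $68,340. Book value $486,592.
Year 4: 1,675 × $34 = $56,950. Book value $429,642.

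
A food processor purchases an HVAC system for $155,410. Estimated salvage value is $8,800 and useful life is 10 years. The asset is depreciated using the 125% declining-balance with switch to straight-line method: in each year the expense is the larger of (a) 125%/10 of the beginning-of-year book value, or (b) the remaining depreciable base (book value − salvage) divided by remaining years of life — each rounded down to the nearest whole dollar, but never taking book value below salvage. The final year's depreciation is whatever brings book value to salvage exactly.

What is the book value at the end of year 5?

$76,881

Depreciable base = $155,410 − $8,800 = $146,610.
Year 1: DB = ⌊$155,410 × 125%/10⌋ = $19,426; SL = ⌊$146,610/10⌋ = $14,661 → take DB $19,426. Book value $135,984.
Year 2: DB = ⌊$135,984 × 125%/10⌋ = $16,998; SL = ⌊$127,184/9⌋ = $14,131 → take DB $16,998. Book value $118,986.
Year 3: DB = ⌊$118,986 × 125%/10⌋ = $14,873; SL = ⌊$110,186/8⌋ = $13,773 → take DB $14,873. Book value $104,113.
Year 4: DB = ⌊$104,113 × 125%/10⌋ = $13,014; SL = ⌊$95,313/7⌋ = $13,616 → take SL $13,616. Book value $90,497.
Year 5: DB = ⌊$90,497 × 125%/10⌋ = $11,312; SL = ⌊$81,697/6⌋ = $13,616 → take SL $13,616. Book value $76,881.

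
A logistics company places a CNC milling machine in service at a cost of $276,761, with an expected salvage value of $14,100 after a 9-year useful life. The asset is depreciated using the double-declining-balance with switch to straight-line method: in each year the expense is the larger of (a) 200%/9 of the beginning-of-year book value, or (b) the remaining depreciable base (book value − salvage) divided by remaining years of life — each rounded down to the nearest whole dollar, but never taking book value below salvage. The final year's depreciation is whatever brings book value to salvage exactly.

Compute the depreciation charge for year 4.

$28,937

Depreciable base = $276,761 − $14,100 = $262,661.
Year 1: DB = ⌊$276,761 × 200%/9⌋ = $61,502; SL = ⌊$262,661/9⌋ = $29,184 → take DB $61,502. Book value $215,259.
Year 2: DB = ⌊$215,259 × 200%/9⌋ = $47,835; SL = ⌊$201,159/8⌋ = $25,144 → take DB $47,835. Book value $167,424.
Year 3: DB = ⌊$167,424 × 200%/9⌋ = $37,205; SL = ⌊$153,324/7⌋ = $21,903 → take DB $37,205. Book value $130,219.
Year 4: DB = ⌊$130,219 × 200%/9⌋ = $28,937; SL = ⌊$116,119/6⌋ = $19,353 → take DB $28,937. Book value $101,282.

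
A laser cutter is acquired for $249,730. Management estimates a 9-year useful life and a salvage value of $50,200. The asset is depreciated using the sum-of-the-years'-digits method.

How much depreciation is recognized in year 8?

$8,868

Depreciable base = $249,730 − $50,200 = $199,530.
Sum of the years' digits = 9+8+7+6+5+4+3+2+1 = 45.
Year 1: $199,530 × 9/45 = $39,906. Book value $209,824.
Year 2: $199,530 × 8/45 = $35,472. Book value $174,352.
Year 3: $199,530 × 7/45 = $31,038. Book value $143,314.
Year 4: $199,530 × 6/45 = $26,604. Book value $116,710.
Year 5: $199,530 × 5/45 = $22,170. Book value $94,540.
Year 6: $199,530 × 4/45 = $17,736. Book value $76,804.
Year 7: $199,530 × 3/45 = $13,302. Book value $63,502.
Year 8: $199,530 × 2/45 = $8,868. Book value $54,634.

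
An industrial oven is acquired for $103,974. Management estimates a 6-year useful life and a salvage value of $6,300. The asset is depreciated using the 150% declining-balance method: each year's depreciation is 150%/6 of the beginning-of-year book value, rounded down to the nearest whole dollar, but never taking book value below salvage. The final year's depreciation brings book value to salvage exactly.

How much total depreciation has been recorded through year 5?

Depreciable base = $103,974 − $6,300 = $97,674.
Year 1: ⌊$103,974 × 150%/6⌋ = $25,993. Book value $77,981.
Year 2: ⌊$77,981 × 150%/6⌋ = $19,495. Book value $58,486.
Year 3: ⌊$58,486 × 150%/6⌋ = $14,621. Book value $43,865.
Year 4: ⌊$43,865 × 150%/6⌋ = $10,966. Book value $32,899.
Year 5: ⌊$32,899 × 150%/6⌋ = $8,224. Book value $24,675.
Accumulated through year 5 = $103,974 − $24,675 = $79,299.

$79,299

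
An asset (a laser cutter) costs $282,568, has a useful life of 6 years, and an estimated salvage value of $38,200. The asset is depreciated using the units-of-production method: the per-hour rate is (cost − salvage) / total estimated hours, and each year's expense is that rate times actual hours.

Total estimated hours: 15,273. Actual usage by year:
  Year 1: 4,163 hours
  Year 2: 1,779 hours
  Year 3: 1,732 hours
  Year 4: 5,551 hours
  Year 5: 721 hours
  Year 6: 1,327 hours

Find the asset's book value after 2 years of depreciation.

Depreciable base = $282,568 − $38,200 = $244,368.
Rate = $244,368 / 15,273 hours = $16 per hour.
Year 1: 4,163 × $16 = $66,608. Book value $215,960.
Year 2: 1,779 × $16 = $28,464. Book value $187,496.

$187,496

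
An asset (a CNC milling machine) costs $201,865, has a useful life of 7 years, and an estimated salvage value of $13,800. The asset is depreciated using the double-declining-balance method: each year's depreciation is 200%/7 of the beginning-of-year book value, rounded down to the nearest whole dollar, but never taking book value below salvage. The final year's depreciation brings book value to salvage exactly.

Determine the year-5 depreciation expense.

$15,013

Depreciable base = $201,865 − $13,800 = $188,065.
Year 1: ⌊$201,865 × 200%/7⌋ = $57,675. Book value $144,190.
Year 2: ⌊$144,190 × 200%/7⌋ = $41,197. Book value $102,993.
Year 3: ⌊$102,993 × 200%/7⌋ = $29,426. Book value $73,567.
Year 4: ⌊$73,567 × 200%/7⌋ = $21,019. Book value $52,548.
Year 5: ⌊$52,548 × 200%/7⌋ = $15,013. Book value $37,535.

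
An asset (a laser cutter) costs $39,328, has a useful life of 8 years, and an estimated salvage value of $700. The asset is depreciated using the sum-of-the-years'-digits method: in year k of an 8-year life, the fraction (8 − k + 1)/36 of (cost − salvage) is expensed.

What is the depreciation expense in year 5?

$4,292

Depreciable base = $39,328 − $700 = $38,628.
Sum of the years' digits = 8+7+6+5+4+3+2+1 = 36.
Year 1: $38,628 × 8/36 = $8,584. Book value $30,744.
Year 2: $38,628 × 7/36 = $7,511. Book value $23,233.
Year 3: $38,628 × 6/36 = $6,438. Book value $16,795.
Year 4: $38,628 × 5/36 = $5,365. Book value $11,430.
Year 5: $38,628 × 4/36 = $4,292. Book value $7,138.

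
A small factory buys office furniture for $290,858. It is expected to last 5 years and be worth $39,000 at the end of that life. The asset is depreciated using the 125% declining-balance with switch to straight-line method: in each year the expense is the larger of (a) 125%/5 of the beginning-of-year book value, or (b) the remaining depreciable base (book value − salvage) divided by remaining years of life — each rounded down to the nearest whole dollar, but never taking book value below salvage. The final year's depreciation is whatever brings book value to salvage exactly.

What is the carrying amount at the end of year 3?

$122,072

Depreciable base = $290,858 − $39,000 = $251,858.
Year 1: DB = ⌊$290,858 × 125%/5⌋ = $72,714; SL = ⌊$251,858/5⌋ = $50,371 → take DB $72,714. Book value $218,144.
Year 2: DB = ⌊$218,144 × 125%/5⌋ = $54,536; SL = ⌊$179,144/4⌋ = $44,786 → take DB $54,536. Book value $163,608.
Year 3: DB = ⌊$163,608 × 125%/5⌋ = $40,902; SL = ⌊$124,608/3⌋ = $41,536 → take SL $41,536. Book value $122,072.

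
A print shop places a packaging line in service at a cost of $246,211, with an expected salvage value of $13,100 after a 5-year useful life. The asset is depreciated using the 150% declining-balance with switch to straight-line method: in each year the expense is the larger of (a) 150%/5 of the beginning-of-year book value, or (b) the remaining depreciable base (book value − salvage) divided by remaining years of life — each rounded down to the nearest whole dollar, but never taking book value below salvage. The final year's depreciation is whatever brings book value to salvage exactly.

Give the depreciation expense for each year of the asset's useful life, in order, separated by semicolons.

Depreciable base = $246,211 − $13,100 = $233,111.
Year 1: DB = ⌊$246,211 × 150%/5⌋ = $73,863; SL = ⌊$233,111/5⌋ = $46,622 → take DB $73,863. Book value $172,348.
Year 2: DB = ⌊$172,348 × 150%/5⌋ = $51,704; SL = ⌊$159,248/4⌋ = $39,812 → take DB $51,704. Book value $120,644.
Year 3: DB = ⌊$120,644 × 150%/5⌋ = $36,193; SL = ⌊$107,544/3⌋ = $35,848 → take DB $36,193. Book value $84,451.
Year 4: DB = ⌊$84,451 × 150%/5⌋ = $25,335; SL = ⌊$71,351/2⌋ = $35,675 → take SL $35,675. Book value $48,776.
Year 5 (final): $48,776 − $13,100 = $35,676. Book value $13,100.

$73,863; $51,704; $36,193; $35,675; $35,676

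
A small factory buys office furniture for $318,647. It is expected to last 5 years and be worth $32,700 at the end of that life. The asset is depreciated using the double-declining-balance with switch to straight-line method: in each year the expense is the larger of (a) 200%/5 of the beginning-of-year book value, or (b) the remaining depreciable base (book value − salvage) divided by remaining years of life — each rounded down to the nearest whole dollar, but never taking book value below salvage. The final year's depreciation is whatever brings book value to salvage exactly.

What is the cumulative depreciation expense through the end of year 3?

$249,818

Depreciable base = $318,647 − $32,700 = $285,947.
Year 1: DB = ⌊$318,647 × 200%/5⌋ = $127,458; SL = ⌊$285,947/5⌋ = $57,189 → take DB $127,458. Book value $191,189.
Year 2: DB = ⌊$191,189 × 200%/5⌋ = $76,475; SL = ⌊$158,489/4⌋ = $39,622 → take DB $76,475. Book value $114,714.
Year 3: DB = ⌊$114,714 × 200%/5⌋ = $45,885; SL = ⌊$82,014/3⌋ = $27,338 → take DB $45,885. Book value $68,829.
Accumulated through year 3 = $318,647 − $68,829 = $249,818.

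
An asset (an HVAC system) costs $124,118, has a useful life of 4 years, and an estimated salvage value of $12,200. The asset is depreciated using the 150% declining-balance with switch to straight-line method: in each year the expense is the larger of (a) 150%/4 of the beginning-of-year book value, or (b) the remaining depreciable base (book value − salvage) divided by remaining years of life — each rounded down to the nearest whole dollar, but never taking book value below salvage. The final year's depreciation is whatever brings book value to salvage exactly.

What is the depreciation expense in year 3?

Depreciable base = $124,118 − $12,200 = $111,918.
Year 1: DB = ⌊$124,118 × 150%/4⌋ = $46,544; SL = ⌊$111,918/4⌋ = $27,979 → take DB $46,544. Book value $77,574.
Year 2: DB = ⌊$77,574 × 150%/4⌋ = $29,090; SL = ⌊$65,374/3⌋ = $21,791 → take DB $29,090. Book value $48,484.
Year 3: DB = ⌊$48,484 × 150%/4⌋ = $18,181; SL = ⌊$36,284/2⌋ = $18,142 → take DB $18,181. Book value $30,303.

$18,181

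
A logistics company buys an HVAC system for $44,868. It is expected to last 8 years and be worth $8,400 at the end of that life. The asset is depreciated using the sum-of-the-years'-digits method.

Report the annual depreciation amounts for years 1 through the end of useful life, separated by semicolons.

$8,104; $7,091; $6,078; $5,065; $4,052; $3,039; $2,026; $1,013

Depreciable base = $44,868 − $8,400 = $36,468.
Sum of the years' digits = 8+7+6+5+4+3+2+1 = 36.
Year 1: $36,468 × 8/36 = $8,104. Book value $36,764.
Year 2: $36,468 × 7/36 = $7,091. Book value $29,673.
Year 3: $36,468 × 6/36 = $6,078. Book value $23,595.
Year 4: $36,468 × 5/36 = $5,065. Book value $18,530.
Year 5: $36,468 × 4/36 = $4,052. Book value $14,478.
Year 6: $36,468 × 3/36 = $3,039. Book value $11,439.
Year 7: $36,468 × 2/36 = $2,026. Book value $9,413.
Year 8: $36,468 × 1/36 = $1,013. Book value $8,400.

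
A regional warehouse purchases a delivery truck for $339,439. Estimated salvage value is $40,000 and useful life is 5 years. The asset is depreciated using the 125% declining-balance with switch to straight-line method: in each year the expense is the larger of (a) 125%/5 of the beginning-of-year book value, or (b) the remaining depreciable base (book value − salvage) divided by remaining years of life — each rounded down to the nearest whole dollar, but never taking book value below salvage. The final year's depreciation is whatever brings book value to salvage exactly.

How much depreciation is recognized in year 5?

Depreciable base = $339,439 − $40,000 = $299,439.
Year 1: DB = ⌊$339,439 × 125%/5⌋ = $84,859; SL = ⌊$299,439/5⌋ = $59,887 → take DB $84,859. Book value $254,580.
Year 2: DB = ⌊$254,580 × 125%/5⌋ = $63,645; SL = ⌊$214,580/4⌋ = $53,645 → take DB $63,645. Book value $190,935.
Year 3: DB = ⌊$190,935 × 125%/5⌋ = $47,733; SL = ⌊$150,935/3⌋ = $50,311 → take SL $50,311. Book value $140,624.
Year 4: DB = ⌊$140,624 × 125%/5⌋ = $35,156; SL = ⌊$100,624/2⌋ = $50,312 → take SL $50,312. Book value $90,312.
Year 5 (final): $90,312 − $40,000 = $50,312. Book value $40,000.

$50,312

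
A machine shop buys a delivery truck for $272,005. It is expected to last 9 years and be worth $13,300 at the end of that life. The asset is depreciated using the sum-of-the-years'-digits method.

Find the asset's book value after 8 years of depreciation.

Depreciable base = $272,005 − $13,300 = $258,705.
Sum of the years' digits = 9+8+7+6+5+4+3+2+1 = 45.
Year 1: $258,705 × 9/45 = $51,741. Book value $220,264.
Year 2: $258,705 × 8/45 = $45,992. Book value $174,272.
Year 3: $258,705 × 7/45 = $40,243. Book value $134,029.
Year 4: $258,705 × 6/45 = $34,494. Book value $99,535.
Year 5: $258,705 × 5/45 = $28,745. Book value $70,790.
Year 6: $258,705 × 4/45 = $22,996. Book value $47,794.
Year 7: $258,705 × 3/45 = $17,247. Book value $30,547.
Year 8: $258,705 × 2/45 = $11,498. Book value $19,049.

$19,049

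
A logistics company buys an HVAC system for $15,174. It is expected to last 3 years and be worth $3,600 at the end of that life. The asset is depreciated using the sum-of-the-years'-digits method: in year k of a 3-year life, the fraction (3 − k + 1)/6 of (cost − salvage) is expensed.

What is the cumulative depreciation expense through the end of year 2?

Depreciable base = $15,174 − $3,600 = $11,574.
Sum of the years' digits = 3+2+1 = 6.
Year 1: $11,574 × 3/6 = $5,787. Book value $9,387.
Year 2: $11,574 × 2/6 = $3,858. Book value $5,529.
Accumulated through year 2 = $15,174 − $5,529 = $9,645.

$9,645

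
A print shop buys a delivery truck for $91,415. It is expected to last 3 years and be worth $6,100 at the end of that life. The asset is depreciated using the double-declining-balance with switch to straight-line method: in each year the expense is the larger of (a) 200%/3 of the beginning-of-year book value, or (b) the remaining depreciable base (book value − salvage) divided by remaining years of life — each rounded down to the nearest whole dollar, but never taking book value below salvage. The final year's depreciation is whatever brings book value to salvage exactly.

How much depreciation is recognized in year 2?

$20,314

Depreciable base = $91,415 − $6,100 = $85,315.
Year 1: DB = ⌊$91,415 × 200%/3⌋ = $60,943; SL = ⌊$85,315/3⌋ = $28,438 → take DB $60,943. Book value $30,472.
Year 2: DB = ⌊$30,472 × 200%/3⌋ = $20,314; SL = ⌊$24,372/2⌋ = $12,186 → take DB $20,314. Book value $10,158.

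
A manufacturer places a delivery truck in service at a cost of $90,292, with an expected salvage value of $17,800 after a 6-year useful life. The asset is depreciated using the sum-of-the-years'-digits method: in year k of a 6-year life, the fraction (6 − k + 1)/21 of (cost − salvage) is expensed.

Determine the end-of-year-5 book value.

$21,252

Depreciable base = $90,292 − $17,800 = $72,492.
Sum of the years' digits = 6+5+4+3+2+1 = 21.
Year 1: $72,492 × 6/21 = $20,712. Book value $69,580.
Year 2: $72,492 × 5/21 = $17,260. Book value $52,320.
Year 3: $72,492 × 4/21 = $13,808. Book value $38,512.
Year 4: $72,492 × 3/21 = $10,356. Book value $28,156.
Year 5: $72,492 × 2/21 = $6,904. Book value $21,252.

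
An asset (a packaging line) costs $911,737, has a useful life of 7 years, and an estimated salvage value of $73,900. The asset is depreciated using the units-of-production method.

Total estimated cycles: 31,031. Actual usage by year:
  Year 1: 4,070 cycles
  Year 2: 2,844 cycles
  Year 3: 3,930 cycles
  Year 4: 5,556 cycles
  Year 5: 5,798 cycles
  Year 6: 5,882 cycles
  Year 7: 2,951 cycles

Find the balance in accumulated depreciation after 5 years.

Depreciable base = $911,737 − $73,900 = $837,837.
Rate = $837,837 / 31,031 cycles = $27 per cycle.
Year 1: 4,070 × $27 = $109,890. Book value $801,847.
Year 2: 2,844 × $27 = $76,788. Book value $725,059.
Year 3: 3,930 × $27 = $106,110. Book value $618,949.
Year 4: 5,556 × $27 = $150,012. Book value $468,937.
Year 5: 5,798 × $27 = $156,546. Book value $312,391.
Accumulated through year 5 = $911,737 − $312,391 = $599,346.

$599,346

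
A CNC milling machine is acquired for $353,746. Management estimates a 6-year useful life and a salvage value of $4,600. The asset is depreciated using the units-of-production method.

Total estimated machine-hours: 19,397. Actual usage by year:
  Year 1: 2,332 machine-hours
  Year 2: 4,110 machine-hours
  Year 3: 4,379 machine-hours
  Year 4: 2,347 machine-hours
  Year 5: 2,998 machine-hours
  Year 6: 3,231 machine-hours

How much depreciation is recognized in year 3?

$78,822

Depreciable base = $353,746 − $4,600 = $349,146.
Rate = $349,146 / 19,397 machine-hours = $18 per machine-hour.
Year 1: 2,332 × $18 = $41,976. Book value $311,770.
Year 2: 4,110 × $18 = $73,980. Book value $237,790.
Year 3: 4,379 × $18 = $78,822. Book value $158,968.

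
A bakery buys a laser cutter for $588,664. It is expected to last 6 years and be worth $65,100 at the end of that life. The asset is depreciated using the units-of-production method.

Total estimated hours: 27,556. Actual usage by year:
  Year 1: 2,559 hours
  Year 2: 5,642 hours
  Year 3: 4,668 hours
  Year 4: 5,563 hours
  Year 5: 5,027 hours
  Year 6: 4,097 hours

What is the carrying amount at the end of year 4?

$238,456

Depreciable base = $588,664 − $65,100 = $523,564.
Rate = $523,564 / 27,556 hours = $19 per hour.
Year 1: 2,559 × $19 = $48,621. Book value $540,043.
Year 2: 5,642 × $19 = $107,198. Book value $432,845.
Year 3: 4,668 × $19 = $88,692. Book value $344,153.
Year 4: 5,563 × $19 = $105,697. Book value $238,456.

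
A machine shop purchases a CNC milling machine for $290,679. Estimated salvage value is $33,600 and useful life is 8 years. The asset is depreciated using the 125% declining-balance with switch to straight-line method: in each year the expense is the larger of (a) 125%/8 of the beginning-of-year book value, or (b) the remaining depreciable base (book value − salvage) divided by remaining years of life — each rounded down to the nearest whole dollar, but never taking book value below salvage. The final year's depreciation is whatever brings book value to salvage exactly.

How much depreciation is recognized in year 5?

Depreciable base = $290,679 − $33,600 = $257,079.
Year 1: DB = ⌊$290,679 × 125%/8⌋ = $45,418; SL = ⌊$257,079/8⌋ = $32,134 → take DB $45,418. Book value $245,261.
Year 2: DB = ⌊$245,261 × 125%/8⌋ = $38,322; SL = ⌊$211,661/7⌋ = $30,237 → take DB $38,322. Book value $206,939.
Year 3: DB = ⌊$206,939 × 125%/8⌋ = $32,334; SL = ⌊$173,339/6⌋ = $28,889 → take DB $32,334. Book value $174,605.
Year 4: DB = ⌊$174,605 × 125%/8⌋ = $27,282; SL = ⌊$141,005/5⌋ = $28,201 → take SL $28,201. Book value $146,404.
Year 5: DB = ⌊$146,404 × 125%/8⌋ = $22,875; SL = ⌊$112,804/4⌋ = $28,201 → take SL $28,201. Book value $118,203.

$28,201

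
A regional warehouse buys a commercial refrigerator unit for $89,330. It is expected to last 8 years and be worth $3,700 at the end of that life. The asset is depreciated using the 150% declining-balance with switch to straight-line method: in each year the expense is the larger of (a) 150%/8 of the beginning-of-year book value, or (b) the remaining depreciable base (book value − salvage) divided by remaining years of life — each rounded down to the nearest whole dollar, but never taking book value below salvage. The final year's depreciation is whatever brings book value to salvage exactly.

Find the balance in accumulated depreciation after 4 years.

$50,398

Depreciable base = $89,330 − $3,700 = $85,630.
Year 1: DB = ⌊$89,330 × 150%/8⌋ = $16,749; SL = ⌊$85,630/8⌋ = $10,703 → take DB $16,749. Book value $72,581.
Year 2: DB = ⌊$72,581 × 150%/8⌋ = $13,608; SL = ⌊$68,881/7⌋ = $9,840 → take DB $13,608. Book value $58,973.
Year 3: DB = ⌊$58,973 × 150%/8⌋ = $11,057; SL = ⌊$55,273/6⌋ = $9,212 → take DB $11,057. Book value $47,916.
Year 4: DB = ⌊$47,916 × 150%/8⌋ = $8,984; SL = ⌊$44,216/5⌋ = $8,843 → take DB $8,984. Book value $38,932.
Accumulated through year 4 = $89,330 − $38,932 = $50,398.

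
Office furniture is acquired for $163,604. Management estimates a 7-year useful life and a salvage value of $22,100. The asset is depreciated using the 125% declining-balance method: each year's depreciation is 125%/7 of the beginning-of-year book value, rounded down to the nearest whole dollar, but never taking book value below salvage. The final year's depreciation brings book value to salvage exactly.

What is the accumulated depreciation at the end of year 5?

$102,418

Depreciable base = $163,604 − $22,100 = $141,504.
Year 1: ⌊$163,604 × 125%/7⌋ = $29,215. Book value $134,389.
Year 2: ⌊$134,389 × 125%/7⌋ = $23,998. Book value $110,391.
Year 3: ⌊$110,391 × 125%/7⌋ = $19,712. Book value $90,679.
Year 4: ⌊$90,679 × 125%/7⌋ = $16,192. Book value $74,487.
Year 5: ⌊$74,487 × 125%/7⌋ = $13,301. Book value $61,186.
Accumulated through year 5 = $163,604 − $61,186 = $102,418.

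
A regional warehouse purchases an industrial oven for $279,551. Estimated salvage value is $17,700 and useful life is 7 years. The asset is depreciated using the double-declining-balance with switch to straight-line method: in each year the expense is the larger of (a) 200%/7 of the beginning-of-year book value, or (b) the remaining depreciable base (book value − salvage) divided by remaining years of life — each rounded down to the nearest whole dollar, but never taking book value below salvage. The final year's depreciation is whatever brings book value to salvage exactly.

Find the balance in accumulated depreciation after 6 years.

$244,711

Depreciable base = $279,551 − $17,700 = $261,851.
Year 1: DB = ⌊$279,551 × 200%/7⌋ = $79,871; SL = ⌊$261,851/7⌋ = $37,407 → take DB $79,871. Book value $199,680.
Year 2: DB = ⌊$199,680 × 200%/7⌋ = $57,051; SL = ⌊$181,980/6⌋ = $30,330 → take DB $57,051. Book value $142,629.
Year 3: DB = ⌊$142,629 × 200%/7⌋ = $40,751; SL = ⌊$124,929/5⌋ = $24,985 → take DB $40,751. Book value $101,878.
Year 4: DB = ⌊$101,878 × 200%/7⌋ = $29,108; SL = ⌊$84,178/4⌋ = $21,044 → take DB $29,108. Book value $72,770.
Year 5: DB = ⌊$72,770 × 200%/7⌋ = $20,791; SL = ⌊$55,070/3⌋ = $18,356 → take DB $20,791. Book value $51,979.
Year 6: DB = ⌊$51,979 × 200%/7⌋ = $14,851; SL = ⌊$34,279/2⌋ = $17,139 → take SL $17,139. Book value $34,840.
Accumulated through year 6 = $279,551 − $34,840 = $244,711.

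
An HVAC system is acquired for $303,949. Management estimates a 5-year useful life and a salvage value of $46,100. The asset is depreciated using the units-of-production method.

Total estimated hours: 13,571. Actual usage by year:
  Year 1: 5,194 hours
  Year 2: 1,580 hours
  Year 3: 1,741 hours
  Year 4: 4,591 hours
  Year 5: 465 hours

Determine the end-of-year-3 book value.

$142,164

Depreciable base = $303,949 − $46,100 = $257,849.
Rate = $257,849 / 13,571 hours = $19 per hour.
Year 1: 5,194 × $19 = $98,686. Book value $205,263.
Year 2: 1,580 × $19 = $30,020. Book value $175,243.
Year 3: 1,741 × $19 = $33,079. Book value $142,164.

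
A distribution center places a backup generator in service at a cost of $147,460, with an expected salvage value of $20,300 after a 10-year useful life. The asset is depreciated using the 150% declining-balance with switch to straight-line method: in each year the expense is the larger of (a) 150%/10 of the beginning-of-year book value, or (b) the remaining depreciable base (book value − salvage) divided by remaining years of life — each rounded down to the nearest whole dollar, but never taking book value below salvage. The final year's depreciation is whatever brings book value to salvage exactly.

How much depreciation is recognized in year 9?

$8,829

Depreciable base = $147,460 − $20,300 = $127,160.
Year 1: DB = ⌊$147,460 × 150%/10⌋ = $22,119; SL = ⌊$127,160/10⌋ = $12,716 → take DB $22,119. Book value $125,341.
Year 2: DB = ⌊$125,341 × 150%/10⌋ = $18,801; SL = ⌊$105,041/9⌋ = $11,671 → take DB $18,801. Book value $106,540.
Year 3: DB = ⌊$106,540 × 150%/10⌋ = $15,981; SL = ⌊$86,240/8⌋ = $10,780 → take DB $15,981. Book value $90,559.
Year 4: DB = ⌊$90,559 × 150%/10⌋ = $13,583; SL = ⌊$70,259/7⌋ = $10,037 → take DB $13,583. Book value $76,976.
Year 5: DB = ⌊$76,976 × 150%/10⌋ = $11,546; SL = ⌊$56,676/6⌋ = $9,446 → take DB $11,546. Book value $65,430.
Year 6: DB = ⌊$65,430 × 150%/10⌋ = $9,814; SL = ⌊$45,130/5⌋ = $9,026 → take DB $9,814. Book value $55,616.
Year 7: DB = ⌊$55,616 × 150%/10⌋ = $8,342; SL = ⌊$35,316/4⌋ = $8,829 → take SL $8,829. Book value $46,787.
Year 8: DB = ⌊$46,787 × 150%/10⌋ = $7,018; SL = ⌊$26,487/3⌋ = $8,829 → take SL $8,829. Book value $37,958.
Year 9: DB = ⌊$37,958 × 150%/10⌋ = $5,693; SL = ⌊$17,658/2⌋ = $8,829 → take SL $8,829. Book value $29,129.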